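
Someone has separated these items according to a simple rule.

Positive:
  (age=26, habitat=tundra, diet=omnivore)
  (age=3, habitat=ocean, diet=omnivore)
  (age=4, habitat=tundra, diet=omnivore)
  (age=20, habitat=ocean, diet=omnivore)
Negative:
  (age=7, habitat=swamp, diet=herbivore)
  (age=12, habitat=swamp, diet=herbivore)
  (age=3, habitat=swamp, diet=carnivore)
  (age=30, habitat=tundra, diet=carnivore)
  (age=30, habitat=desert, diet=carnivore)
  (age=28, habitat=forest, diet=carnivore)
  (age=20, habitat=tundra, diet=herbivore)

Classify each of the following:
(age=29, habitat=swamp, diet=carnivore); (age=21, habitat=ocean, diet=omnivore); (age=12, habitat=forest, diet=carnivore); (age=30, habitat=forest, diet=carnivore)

Negative, Positive, Negative, Negative

Checking candidate rules against both groups, what survives is: diet is omnivore.
(age=29, habitat=swamp, diet=carnivore) — diet is carnivore, hence Negative. (age=21, habitat=ocean, diet=omnivore) — diet is omnivore, hence Positive. (age=12, habitat=forest, diet=carnivore) — diet is carnivore, hence Negative. (age=30, habitat=forest, diet=carnivore) — diet is carnivore, hence Negative.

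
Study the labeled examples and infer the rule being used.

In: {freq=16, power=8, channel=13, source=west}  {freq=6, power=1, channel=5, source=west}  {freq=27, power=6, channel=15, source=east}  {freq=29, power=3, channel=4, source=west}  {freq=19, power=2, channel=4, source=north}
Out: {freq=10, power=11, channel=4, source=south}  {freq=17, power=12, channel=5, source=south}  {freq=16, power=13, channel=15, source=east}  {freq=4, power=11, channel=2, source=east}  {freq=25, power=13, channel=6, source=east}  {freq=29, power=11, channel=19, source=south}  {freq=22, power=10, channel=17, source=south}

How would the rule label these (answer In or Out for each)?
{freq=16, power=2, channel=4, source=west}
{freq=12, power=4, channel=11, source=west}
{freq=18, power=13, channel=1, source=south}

In, In, Out

Every 'In' example satisfies: power ≤ 8. None of the 'Out' examples do.
{freq=16, power=2, channel=4, source=west}: power = 2, fits → In.
{freq=12, power=4, channel=11, source=west}: power = 4, fits → In.
{freq=18, power=13, channel=1, source=south}: power = 13, doesn't match → Out.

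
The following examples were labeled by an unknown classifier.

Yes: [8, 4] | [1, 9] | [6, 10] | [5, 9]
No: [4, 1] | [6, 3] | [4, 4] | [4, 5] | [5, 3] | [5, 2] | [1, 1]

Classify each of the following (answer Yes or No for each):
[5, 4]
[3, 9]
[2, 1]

No, Yes, No

The pattern is that an item is 'Yes' exactly when: sum ≥ 10.
[5, 4] → 5+4 = 9 → No. [3, 9] → 3+9 = 12 → Yes. [2, 1] → 2+1 = 3 → No.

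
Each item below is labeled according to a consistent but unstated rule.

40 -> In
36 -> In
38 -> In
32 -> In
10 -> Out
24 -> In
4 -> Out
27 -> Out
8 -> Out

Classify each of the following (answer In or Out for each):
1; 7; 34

Rule: even AND at least 24. This holds for each 'In' example and fails for each 'Out' one.
1: Out (1 is odd, 1 < 24).
7: Out (7 is odd, 7 < 24).
34: In (34 is even, 34 ≥ 24).

Out, Out, In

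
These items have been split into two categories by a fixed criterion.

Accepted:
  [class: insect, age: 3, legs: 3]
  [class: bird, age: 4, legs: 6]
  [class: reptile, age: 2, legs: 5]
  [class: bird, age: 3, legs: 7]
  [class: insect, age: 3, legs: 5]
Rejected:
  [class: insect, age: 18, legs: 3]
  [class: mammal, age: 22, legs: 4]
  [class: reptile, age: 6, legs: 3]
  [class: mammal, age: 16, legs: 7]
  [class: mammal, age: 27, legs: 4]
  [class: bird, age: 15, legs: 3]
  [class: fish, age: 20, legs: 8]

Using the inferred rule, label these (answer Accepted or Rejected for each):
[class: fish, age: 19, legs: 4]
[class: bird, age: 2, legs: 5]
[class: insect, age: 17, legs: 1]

One predicate separates the groups cleanly: age ≤ 4.
[class: fish, age: 19, legs: 4] → age = 19 → Rejected.
[class: bird, age: 2, legs: 5] → age = 2 → Accepted.
[class: insect, age: 17, legs: 1] → age = 17 → Rejected.

Rejected, Accepted, Rejected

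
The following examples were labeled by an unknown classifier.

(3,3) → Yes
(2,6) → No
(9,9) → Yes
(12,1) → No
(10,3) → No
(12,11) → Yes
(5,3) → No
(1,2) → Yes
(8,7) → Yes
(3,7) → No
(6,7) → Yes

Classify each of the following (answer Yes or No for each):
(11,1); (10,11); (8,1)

No, Yes, No

'Yes' ⟺ |first − second| ≤ 1.
(11,1) — |11−1| = 10, hence No.
(10,11) — |10−11| = 1, hence Yes.
(8,1) — |8−1| = 7, hence No.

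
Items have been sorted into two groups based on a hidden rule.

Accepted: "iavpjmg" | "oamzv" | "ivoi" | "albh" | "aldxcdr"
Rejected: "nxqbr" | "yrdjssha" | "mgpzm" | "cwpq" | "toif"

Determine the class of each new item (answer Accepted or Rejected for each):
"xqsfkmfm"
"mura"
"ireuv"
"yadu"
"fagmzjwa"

Rejected, Rejected, Accepted, Rejected, Rejected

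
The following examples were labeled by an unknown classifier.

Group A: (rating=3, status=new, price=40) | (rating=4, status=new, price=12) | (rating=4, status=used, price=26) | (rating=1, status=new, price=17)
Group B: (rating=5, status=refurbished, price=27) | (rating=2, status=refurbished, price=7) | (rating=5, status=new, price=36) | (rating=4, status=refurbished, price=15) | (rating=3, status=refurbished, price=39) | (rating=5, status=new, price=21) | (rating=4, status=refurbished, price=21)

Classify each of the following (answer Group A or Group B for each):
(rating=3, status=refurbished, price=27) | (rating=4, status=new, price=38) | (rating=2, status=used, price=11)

The simplest hypothesis consistent with all the labels is: status is not refurbished AND rating ≤ 4.
(rating=3, status=refurbished, price=27) — status is refurbished, rating = 3, hence Group B.
(rating=4, status=new, price=38) — status is new, rating = 4, hence Group A.
(rating=2, status=used, price=11) — status is used, rating = 2, hence Group A.

Group B, Group A, Group A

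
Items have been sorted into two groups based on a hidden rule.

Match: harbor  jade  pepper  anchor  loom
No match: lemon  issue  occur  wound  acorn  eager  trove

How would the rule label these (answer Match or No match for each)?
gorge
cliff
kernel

No match, No match, Match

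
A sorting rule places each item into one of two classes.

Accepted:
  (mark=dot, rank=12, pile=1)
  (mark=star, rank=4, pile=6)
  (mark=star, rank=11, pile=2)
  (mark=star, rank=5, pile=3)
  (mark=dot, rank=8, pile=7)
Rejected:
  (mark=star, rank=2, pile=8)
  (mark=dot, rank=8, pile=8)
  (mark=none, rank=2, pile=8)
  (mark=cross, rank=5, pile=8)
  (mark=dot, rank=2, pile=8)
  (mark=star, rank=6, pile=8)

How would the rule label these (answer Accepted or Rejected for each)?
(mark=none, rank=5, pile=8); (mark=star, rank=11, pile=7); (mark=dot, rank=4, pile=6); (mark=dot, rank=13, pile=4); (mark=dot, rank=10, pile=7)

'Accepted' ⟺ pile ≤ 7.
(mark=none, rank=5, pile=8): pile = 8, lacks this property → Rejected.
(mark=star, rank=11, pile=7): pile = 7, fits → Accepted.
(mark=dot, rank=4, pile=6): pile = 6, fits → Accepted.
(mark=dot, rank=13, pile=4): pile = 4, fits → Accepted.
(mark=dot, rank=10, pile=7): pile = 7, fits → Accepted.

Rejected, Accepted, Accepted, Accepted, Accepted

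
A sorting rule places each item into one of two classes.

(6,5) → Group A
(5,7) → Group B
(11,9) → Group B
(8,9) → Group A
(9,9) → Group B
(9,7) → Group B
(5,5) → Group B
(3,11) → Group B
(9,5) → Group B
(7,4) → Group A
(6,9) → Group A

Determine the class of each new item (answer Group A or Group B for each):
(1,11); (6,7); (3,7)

Group B, Group A, Group B

A rule that fits every label: sum is odd — true of each 'Group A' example, false of each 'Group B' one.
(1,11): 1+11 = 12 — doesn't qualify, so Group B.
(6,7): 6+7 = 13 — fits, so Group A.
(3,7): 3+7 = 10 — doesn't qualify, so Group B.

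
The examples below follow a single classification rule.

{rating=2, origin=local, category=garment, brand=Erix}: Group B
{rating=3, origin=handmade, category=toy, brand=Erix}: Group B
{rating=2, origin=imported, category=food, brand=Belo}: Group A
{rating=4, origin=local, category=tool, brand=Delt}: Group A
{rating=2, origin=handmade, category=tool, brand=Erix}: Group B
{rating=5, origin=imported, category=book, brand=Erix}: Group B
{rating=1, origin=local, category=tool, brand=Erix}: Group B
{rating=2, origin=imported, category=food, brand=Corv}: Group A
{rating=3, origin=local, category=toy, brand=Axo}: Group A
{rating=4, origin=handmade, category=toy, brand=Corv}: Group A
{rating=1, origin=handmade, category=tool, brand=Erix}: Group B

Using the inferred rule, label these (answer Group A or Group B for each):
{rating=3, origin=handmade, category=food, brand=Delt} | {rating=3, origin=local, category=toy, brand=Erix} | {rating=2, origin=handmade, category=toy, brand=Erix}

Group A, Group B, Group B

Looking at the examples, the only property every 'Group A' case has and every 'Group B' case lacks is: brand is not Erix.
{rating=3, origin=handmade, category=food, brand=Delt}: Group A (brand is Delt). {rating=3, origin=local, category=toy, brand=Erix}: Group B (brand is Erix). {rating=2, origin=handmade, category=toy, brand=Erix}: Group B (brand is Erix).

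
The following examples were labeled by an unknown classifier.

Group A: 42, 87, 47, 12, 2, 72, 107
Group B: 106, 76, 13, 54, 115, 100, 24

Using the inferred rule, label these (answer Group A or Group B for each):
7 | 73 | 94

Group A, Group B, Group B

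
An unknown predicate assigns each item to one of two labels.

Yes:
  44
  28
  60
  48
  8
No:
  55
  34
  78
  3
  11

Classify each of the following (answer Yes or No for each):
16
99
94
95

Yes, No, No, No

Comparing the two groups points to one rule — multiple of 4.
16: Yes (16 = 4·4). 99: No (99 = 4·24 + 3). 94: No (94 = 4·23 + 2). 95: No (95 = 4·23 + 3).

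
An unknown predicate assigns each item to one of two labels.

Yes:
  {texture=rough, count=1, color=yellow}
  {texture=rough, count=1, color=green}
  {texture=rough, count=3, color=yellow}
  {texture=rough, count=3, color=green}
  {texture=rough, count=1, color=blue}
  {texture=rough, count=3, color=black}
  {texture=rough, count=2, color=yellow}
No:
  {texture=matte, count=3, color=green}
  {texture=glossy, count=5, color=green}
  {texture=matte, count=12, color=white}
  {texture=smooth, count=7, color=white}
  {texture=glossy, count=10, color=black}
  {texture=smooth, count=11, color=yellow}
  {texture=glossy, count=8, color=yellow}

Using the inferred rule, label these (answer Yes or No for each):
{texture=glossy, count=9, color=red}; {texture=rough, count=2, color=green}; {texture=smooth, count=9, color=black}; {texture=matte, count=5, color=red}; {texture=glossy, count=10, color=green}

The classifier is using: texture is rough.
{texture=glossy, count=9, color=red}: texture is glossy — does not pass, so No. {texture=rough, count=2, color=green}: texture is rough — matches, so Yes. {texture=smooth, count=9, color=black}: texture is smooth — does not pass, so No. {texture=matte, count=5, color=red}: texture is matte — does not pass, so No. {texture=glossy, count=10, color=green}: texture is glossy — does not pass, so No.

No, Yes, No, No, No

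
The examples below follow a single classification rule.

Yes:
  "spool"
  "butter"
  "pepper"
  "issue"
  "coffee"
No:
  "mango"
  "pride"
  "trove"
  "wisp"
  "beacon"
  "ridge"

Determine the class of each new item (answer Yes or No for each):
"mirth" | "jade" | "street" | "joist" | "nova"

One predicate separates the groups cleanly: has a double letter.
"mirth": no doubled letter, lacks this property → No. "jade": no doubled letter, lacks this property → No. "street": 'ee' doubled, matches → Yes. "joist": no doubled letter, lacks this property → No. "nova": no doubled letter, lacks this property → No.

No, No, Yes, No, No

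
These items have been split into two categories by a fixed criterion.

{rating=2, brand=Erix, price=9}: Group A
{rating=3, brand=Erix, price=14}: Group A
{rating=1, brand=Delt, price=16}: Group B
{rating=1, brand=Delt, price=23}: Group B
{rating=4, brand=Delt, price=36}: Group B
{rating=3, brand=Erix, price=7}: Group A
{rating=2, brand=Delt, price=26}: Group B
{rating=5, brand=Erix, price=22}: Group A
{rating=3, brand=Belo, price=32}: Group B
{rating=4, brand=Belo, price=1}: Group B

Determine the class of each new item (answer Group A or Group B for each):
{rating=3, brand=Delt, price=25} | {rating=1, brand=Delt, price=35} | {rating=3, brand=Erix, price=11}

Checking candidate rules against both groups, what survives is: brand is Erix.
{rating=3, brand=Delt, price=25} — brand is Delt, hence Group B. {rating=1, brand=Delt, price=35} — brand is Delt, hence Group B. {rating=3, brand=Erix, price=11} — brand is Erix, hence Group A.

Group B, Group B, Group A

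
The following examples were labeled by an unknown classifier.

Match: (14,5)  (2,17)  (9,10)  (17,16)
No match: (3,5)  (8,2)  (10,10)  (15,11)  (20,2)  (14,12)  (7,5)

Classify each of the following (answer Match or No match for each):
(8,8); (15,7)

No match, No match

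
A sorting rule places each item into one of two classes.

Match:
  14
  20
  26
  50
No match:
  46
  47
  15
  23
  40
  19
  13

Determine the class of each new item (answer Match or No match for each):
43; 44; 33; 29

Rule: ≡ 2 (mod 6). This holds for each 'Match' example and fails for each 'No match' one.
No match: 43, since 43 mod 6 = 1.
Match: 44, since 44 mod 6 = 2.
No match: 33, since 33 mod 6 = 3.
No match: 29, since 29 mod 6 = 5.

No match, Match, No match, No match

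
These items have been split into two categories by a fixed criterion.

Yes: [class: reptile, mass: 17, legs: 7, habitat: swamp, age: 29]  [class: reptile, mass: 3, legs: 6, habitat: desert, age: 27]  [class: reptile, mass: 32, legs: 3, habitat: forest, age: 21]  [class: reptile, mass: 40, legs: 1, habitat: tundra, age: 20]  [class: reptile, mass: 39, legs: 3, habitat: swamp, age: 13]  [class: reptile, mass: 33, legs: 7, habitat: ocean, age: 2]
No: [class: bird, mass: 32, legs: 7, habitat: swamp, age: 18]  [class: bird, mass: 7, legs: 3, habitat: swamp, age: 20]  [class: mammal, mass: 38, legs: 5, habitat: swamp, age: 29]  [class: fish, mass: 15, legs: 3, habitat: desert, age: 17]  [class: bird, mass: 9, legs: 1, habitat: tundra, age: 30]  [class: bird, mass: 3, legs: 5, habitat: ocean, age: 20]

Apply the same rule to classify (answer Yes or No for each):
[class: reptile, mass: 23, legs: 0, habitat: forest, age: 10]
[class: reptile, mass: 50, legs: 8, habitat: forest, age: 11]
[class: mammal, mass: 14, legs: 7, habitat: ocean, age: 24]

The pattern is that an item is 'Yes' exactly when: class is reptile.
[class: reptile, mass: 23, legs: 0, habitat: forest, age: 10]: class is reptile, meets the rule → Yes.
[class: reptile, mass: 50, legs: 8, habitat: forest, age: 11]: class is reptile, meets the rule → Yes.
[class: mammal, mass: 14, legs: 7, habitat: ocean, age: 24]: class is mammal, fails this test → No.

Yes, Yes, No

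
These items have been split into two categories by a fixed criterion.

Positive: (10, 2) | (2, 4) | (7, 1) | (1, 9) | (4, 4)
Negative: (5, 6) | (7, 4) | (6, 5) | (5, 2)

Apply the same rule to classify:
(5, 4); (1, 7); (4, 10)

The pattern is that an item is 'Positive' exactly when: sum is even.
(5, 4) → 5+4 = 9 → Negative.
(1, 7) → 1+7 = 8 → Positive.
(4, 10) → 4+10 = 14 → Positive.

Negative, Positive, Positive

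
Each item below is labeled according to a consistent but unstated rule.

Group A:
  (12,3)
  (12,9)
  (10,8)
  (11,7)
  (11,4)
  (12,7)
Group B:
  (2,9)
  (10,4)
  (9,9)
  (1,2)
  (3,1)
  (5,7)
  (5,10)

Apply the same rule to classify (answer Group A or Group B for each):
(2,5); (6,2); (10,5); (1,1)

The common property of the 'Group A' items is: first > second AND sum ≥ 15. No 'Group B' item has it.
(2,5) — 2 < 5, 2+5 = 7, hence Group B. (6,2) — 6 > 2, 6+2 = 8, hence Group B. (10,5) — 10 > 5, 10+5 = 15, hence Group A. (1,1) — 1 = 1, 1+1 = 2, hence Group B.

Group B, Group B, Group A, Group B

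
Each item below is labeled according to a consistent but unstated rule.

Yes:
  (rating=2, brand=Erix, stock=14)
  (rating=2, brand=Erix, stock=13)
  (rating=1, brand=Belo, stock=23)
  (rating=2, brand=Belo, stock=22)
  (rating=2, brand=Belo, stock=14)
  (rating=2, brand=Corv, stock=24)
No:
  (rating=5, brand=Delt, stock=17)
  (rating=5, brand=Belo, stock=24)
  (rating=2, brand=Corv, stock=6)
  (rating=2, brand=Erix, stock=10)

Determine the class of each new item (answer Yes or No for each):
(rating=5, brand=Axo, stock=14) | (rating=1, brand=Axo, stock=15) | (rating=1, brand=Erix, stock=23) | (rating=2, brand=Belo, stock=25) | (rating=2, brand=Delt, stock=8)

No, Yes, Yes, Yes, No

The rule appears to be: stock ≥ 13 AND rating ≤ 2.
No: (rating=5, brand=Axo, stock=14), since stock = 14, rating = 5.
Yes: (rating=1, brand=Axo, stock=15), since stock = 15, rating = 1.
Yes: (rating=1, brand=Erix, stock=23), since stock = 23, rating = 1.
Yes: (rating=2, brand=Belo, stock=25), since stock = 25, rating = 2.
No: (rating=2, brand=Delt, stock=8), since stock = 8, rating = 2.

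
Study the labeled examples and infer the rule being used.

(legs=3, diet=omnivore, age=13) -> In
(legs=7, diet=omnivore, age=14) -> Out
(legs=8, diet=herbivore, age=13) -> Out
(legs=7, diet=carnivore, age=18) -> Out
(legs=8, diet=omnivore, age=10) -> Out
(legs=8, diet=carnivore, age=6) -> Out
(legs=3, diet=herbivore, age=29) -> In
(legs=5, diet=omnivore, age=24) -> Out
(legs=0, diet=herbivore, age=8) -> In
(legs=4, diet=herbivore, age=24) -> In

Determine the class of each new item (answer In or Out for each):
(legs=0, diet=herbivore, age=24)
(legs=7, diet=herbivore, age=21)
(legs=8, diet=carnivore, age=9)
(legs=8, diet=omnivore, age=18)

One predicate separates the groups cleanly: legs ≤ 4.

In, Out, Out, Out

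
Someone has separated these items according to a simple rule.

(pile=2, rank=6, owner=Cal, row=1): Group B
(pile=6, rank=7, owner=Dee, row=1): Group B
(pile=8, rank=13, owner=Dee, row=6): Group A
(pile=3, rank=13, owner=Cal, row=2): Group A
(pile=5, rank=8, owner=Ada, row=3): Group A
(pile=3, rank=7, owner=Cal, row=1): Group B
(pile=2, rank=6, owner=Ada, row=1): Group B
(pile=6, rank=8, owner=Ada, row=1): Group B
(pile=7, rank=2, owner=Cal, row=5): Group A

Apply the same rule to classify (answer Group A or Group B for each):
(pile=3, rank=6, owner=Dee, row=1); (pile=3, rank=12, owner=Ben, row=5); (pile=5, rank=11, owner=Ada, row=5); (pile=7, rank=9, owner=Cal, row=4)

Group B, Group A, Group A, Group A

The simplest hypothesis consistent with all the labels is: row ≥ 2.
(pile=3, rank=6, owner=Dee, row=1): row = 1, does not pass → Group B.
(pile=3, rank=12, owner=Ben, row=5): row = 5, qualifies → Group A.
(pile=5, rank=11, owner=Ada, row=5): row = 5, qualifies → Group A.
(pile=7, rank=9, owner=Cal, row=4): row = 4, qualifies → Group A.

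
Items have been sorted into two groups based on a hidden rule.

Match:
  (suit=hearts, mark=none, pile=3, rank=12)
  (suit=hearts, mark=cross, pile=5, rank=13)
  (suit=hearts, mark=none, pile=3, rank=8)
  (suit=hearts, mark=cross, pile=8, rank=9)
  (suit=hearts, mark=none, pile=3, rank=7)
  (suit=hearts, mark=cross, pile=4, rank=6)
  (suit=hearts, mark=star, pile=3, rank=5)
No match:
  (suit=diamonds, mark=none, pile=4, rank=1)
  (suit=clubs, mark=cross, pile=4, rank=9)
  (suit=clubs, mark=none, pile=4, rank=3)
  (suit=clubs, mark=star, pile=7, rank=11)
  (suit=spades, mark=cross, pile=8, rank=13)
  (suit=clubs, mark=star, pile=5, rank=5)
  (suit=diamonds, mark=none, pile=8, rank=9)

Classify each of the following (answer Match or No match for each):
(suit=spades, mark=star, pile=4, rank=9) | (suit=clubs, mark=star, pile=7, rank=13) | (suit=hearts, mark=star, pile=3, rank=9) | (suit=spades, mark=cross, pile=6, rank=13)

The simplest hypothesis consistent with all the labels is: suit is hearts.
(suit=spades, mark=star, pile=4, rank=9): suit is spades, fails the rule → No match.
(suit=clubs, mark=star, pile=7, rank=13): suit is clubs, fails the rule → No match.
(suit=hearts, mark=star, pile=3, rank=9): suit is hearts, checks out → Match.
(suit=spades, mark=cross, pile=6, rank=13): suit is spades, fails the rule → No match.

No match, No match, Match, No match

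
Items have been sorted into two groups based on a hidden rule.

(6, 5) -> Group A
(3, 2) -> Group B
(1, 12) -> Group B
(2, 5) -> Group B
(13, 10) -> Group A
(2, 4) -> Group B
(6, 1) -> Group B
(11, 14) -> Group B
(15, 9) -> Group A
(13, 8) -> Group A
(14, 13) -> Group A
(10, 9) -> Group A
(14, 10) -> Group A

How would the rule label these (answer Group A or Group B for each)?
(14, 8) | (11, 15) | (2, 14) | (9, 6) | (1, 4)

Group A, Group B, Group B, Group A, Group B

The classifier is using: first > second AND sum ≥ 11.
(14, 8): 14 > 8, 14+8 = 22, qualifies → Group A.
(11, 15): 11 < 15, 11+15 = 26, does not fit → Group B.
(2, 14): 2 < 14, 2+14 = 16, does not fit → Group B.
(9, 6): 9 > 6, 9+6 = 15, qualifies → Group A.
(1, 4): 1 < 4, 1+4 = 5, does not fit → Group B.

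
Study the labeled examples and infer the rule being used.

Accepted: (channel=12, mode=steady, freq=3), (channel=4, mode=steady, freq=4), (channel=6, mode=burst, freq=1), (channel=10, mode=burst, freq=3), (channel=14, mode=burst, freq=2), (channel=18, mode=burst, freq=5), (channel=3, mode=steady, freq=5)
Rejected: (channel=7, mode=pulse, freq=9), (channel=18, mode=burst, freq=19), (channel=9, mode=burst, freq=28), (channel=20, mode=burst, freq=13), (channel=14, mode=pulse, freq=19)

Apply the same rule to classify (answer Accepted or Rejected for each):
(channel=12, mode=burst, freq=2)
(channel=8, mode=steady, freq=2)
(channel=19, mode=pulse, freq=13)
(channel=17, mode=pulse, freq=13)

Accepted, Accepted, Rejected, Rejected

One predicate separates the groups cleanly: freq ≤ 5.
Accepted: (channel=12, mode=burst, freq=2), since freq = 2.
Accepted: (channel=8, mode=steady, freq=2), since freq = 2.
Rejected: (channel=19, mode=pulse, freq=13), since freq = 13.
Rejected: (channel=17, mode=pulse, freq=13), since freq = 13.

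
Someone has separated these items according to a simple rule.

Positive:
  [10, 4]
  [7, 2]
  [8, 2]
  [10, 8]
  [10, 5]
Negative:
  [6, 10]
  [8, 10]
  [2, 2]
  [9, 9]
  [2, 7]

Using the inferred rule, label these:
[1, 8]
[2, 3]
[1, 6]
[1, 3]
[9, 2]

The pattern is that an item is 'Positive' exactly when: first > second.
Negative: [1, 8], since 1 < 8.
Negative: [2, 3], since 2 < 3.
Negative: [1, 6], since 1 < 6.
Negative: [1, 3], since 1 < 3.
Positive: [9, 2], since 9 > 2.

Negative, Negative, Negative, Negative, Positive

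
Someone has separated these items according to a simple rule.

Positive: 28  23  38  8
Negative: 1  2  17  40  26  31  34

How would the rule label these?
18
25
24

The common property of the 'Positive' items is: ≡ 3 (mod 5). No 'Negative' item has it.
18 → 18 mod 5 = 3 → Positive.
25 → 25 mod 5 = 0 → Negative.
24 → 24 mod 5 = 4 → Negative.

Positive, Negative, Negative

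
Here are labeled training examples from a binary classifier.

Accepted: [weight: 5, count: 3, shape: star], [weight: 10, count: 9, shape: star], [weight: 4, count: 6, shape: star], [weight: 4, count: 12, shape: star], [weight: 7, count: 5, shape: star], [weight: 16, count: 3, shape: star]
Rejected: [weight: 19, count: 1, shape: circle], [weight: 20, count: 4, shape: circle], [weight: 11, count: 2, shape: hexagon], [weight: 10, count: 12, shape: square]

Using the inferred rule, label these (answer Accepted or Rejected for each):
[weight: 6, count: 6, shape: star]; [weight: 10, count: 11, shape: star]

The distinguishing property — shape is star — holds for all the 'Accepted' cases and none of the 'Rejected' cases.

Accepted, Accepted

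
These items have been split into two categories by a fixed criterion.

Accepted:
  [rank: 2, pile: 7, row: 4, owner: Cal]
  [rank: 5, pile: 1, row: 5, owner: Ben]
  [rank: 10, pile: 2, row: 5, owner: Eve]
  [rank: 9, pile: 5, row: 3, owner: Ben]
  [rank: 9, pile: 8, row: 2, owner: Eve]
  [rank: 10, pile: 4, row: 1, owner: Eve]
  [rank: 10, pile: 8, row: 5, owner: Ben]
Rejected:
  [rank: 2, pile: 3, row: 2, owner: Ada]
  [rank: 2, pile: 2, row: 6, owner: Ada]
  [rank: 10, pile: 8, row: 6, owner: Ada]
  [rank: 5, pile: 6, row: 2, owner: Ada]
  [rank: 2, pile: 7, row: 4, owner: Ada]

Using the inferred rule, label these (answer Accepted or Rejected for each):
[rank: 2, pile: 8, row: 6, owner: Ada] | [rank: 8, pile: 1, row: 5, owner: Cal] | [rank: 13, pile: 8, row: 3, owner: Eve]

Rejected, Accepted, Accepted

Comparing the two groups points to one rule — owner is not Ada.
[rank: 2, pile: 8, row: 6, owner: Ada]: Rejected (owner is Ada).
[rank: 8, pile: 1, row: 5, owner: Cal]: Accepted (owner is Cal).
[rank: 13, pile: 8, row: 3, owner: Eve]: Accepted (owner is Eve).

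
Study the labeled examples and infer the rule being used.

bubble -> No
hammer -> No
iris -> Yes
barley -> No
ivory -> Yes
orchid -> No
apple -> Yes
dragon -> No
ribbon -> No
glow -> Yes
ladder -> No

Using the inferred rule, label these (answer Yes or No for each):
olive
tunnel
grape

Yes, No, Yes

The pattern is that an item is 'Yes' exactly when: length ≤ 5.
olive: Yes (length 5). tunnel: No (length 6). grape: Yes (length 5).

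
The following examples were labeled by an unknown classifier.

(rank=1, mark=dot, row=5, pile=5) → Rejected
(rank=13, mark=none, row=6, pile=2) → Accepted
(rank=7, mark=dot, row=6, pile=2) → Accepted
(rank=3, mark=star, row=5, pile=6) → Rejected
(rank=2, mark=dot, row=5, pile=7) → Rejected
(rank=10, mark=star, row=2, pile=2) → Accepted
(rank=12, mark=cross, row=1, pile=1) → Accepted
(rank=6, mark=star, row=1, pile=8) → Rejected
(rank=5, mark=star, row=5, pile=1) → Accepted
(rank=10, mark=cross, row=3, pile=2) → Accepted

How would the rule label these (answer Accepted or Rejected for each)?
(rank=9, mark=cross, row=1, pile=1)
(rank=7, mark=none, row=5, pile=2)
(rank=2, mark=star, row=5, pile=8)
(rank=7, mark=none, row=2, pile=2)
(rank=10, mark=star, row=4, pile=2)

The simplest hypothesis consistent with all the labels is: pile ≤ 2.
(rank=9, mark=cross, row=1, pile=1): pile = 1 — matches, so Accepted.
(rank=7, mark=none, row=5, pile=2): pile = 2 — matches, so Accepted.
(rank=2, mark=star, row=5, pile=8): pile = 8 — fails this test, so Rejected.
(rank=7, mark=none, row=2, pile=2): pile = 2 — matches, so Accepted.
(rank=10, mark=star, row=4, pile=2): pile = 2 — matches, so Accepted.

Accepted, Accepted, Rejected, Accepted, Accepted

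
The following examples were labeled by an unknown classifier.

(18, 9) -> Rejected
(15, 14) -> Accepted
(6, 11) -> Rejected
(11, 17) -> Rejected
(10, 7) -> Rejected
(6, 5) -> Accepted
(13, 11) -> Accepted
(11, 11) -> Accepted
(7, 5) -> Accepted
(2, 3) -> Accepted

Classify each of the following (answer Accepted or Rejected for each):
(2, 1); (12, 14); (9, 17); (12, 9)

The classifier is using: |first − second| ≤ 2.
(2, 1): |2−1| = 1, satisfies this → Accepted.
(12, 14): |12−14| = 2, satisfies this → Accepted.
(9, 17): |9−17| = 8, doesn't match → Rejected.
(12, 9): |12−9| = 3, doesn't match → Rejected.

Accepted, Accepted, Rejected, Rejected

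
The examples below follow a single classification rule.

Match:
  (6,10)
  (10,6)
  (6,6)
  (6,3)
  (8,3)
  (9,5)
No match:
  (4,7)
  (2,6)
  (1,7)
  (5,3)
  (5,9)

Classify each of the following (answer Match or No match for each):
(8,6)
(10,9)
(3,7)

Match, Match, No match

The simplest hypothesis consistent with all the labels is: first ≥ 6.
(8,6): first 8, qualifies → Match.
(10,9): first 10, qualifies → Match.
(3,7): first 3, doesn't qualify → No match.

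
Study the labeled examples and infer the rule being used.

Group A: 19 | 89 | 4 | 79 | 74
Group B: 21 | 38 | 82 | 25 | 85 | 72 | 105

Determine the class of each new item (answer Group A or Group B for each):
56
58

Comparing the two groups points to one rule — ≡ 4 (mod 5).
Group B: 56, since 56 mod 5 = 1. Group B: 58, since 58 mod 5 = 3.

Group B, Group B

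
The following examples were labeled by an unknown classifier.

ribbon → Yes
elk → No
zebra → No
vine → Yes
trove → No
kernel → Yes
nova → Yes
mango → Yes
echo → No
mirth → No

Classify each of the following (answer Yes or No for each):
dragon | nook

Checking candidate rules against both groups, what survives is: contains 'n'.
dragon: has 'n', has this property → Yes. nook: has 'n', has this property → Yes.

Yes, Yes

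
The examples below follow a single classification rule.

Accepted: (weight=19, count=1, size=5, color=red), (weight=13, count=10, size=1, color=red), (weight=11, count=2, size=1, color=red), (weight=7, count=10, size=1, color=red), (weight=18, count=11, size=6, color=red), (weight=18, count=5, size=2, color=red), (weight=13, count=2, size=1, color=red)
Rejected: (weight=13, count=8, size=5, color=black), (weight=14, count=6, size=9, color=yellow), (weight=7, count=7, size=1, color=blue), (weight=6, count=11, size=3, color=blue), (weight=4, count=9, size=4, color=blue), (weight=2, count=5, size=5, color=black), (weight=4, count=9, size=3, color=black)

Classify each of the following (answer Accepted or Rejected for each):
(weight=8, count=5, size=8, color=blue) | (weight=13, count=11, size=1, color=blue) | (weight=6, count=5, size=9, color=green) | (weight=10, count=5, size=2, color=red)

The common property of the 'Accepted' items is: color is red. No 'Rejected' item has it.
(weight=8, count=5, size=8, color=blue) — color is blue, hence Rejected. (weight=13, count=11, size=1, color=blue) — color is blue, hence Rejected. (weight=6, count=5, size=9, color=green) — color is green, hence Rejected. (weight=10, count=5, size=2, color=red) — color is red, hence Accepted.

Rejected, Rejected, Rejected, Accepted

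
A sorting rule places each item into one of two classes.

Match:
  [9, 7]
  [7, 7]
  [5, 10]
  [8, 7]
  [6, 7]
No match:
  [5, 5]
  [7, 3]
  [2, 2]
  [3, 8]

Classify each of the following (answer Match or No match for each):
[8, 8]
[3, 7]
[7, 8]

The classifier is using: sum ≥ 13.
[8, 8] — 8+8 = 16, hence Match.
[3, 7] — 3+7 = 10, hence No match.
[7, 8] — 7+8 = 15, hence Match.

Match, No match, Match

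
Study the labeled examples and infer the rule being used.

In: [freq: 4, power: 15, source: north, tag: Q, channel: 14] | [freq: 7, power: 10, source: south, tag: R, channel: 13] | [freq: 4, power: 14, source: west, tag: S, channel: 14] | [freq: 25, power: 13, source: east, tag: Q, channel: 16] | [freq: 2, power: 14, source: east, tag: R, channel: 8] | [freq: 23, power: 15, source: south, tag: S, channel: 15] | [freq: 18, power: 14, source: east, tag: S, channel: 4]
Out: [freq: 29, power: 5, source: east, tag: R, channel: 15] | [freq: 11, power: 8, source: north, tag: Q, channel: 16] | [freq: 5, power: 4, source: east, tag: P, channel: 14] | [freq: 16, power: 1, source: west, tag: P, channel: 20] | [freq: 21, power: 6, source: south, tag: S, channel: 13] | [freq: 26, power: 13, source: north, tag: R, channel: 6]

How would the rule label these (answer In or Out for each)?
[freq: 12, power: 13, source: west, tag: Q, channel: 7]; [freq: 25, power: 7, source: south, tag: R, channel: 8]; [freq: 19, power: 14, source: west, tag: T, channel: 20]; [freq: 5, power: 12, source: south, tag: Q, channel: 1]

The simplest hypothesis consistent with all the labels is: freq ≤ 25 AND power ≥ 10.
[freq: 12, power: 13, source: west, tag: Q, channel: 7]: freq = 12, power = 13, satisfies this → In.
[freq: 25, power: 7, source: south, tag: R, channel: 8]: freq = 25, power = 7, doesn't qualify → Out.
[freq: 19, power: 14, source: west, tag: T, channel: 20]: freq = 19, power = 14, satisfies this → In.
[freq: 5, power: 12, source: south, tag: Q, channel: 1]: freq = 5, power = 12, satisfies this → In.

In, Out, In, In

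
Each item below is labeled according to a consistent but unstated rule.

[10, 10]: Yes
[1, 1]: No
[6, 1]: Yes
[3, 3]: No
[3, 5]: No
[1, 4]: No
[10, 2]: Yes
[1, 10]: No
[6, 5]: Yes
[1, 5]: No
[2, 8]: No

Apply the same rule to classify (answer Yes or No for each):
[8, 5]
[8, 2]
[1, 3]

Yes, Yes, No

Rule: first ≥ 4. This holds for each 'Yes' example and fails for each 'No' one.
[8, 5]: first 8 — satisfies this, so Yes. [8, 2]: first 8 — satisfies this, so Yes. [1, 3]: first 1 — doesn't qualify, so No.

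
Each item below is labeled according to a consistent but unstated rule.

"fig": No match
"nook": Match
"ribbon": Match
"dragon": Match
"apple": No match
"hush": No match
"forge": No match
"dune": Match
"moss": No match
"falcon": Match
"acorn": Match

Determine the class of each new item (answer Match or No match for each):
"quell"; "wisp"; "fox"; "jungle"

No match, No match, No match, Match

One predicate separates the groups cleanly: contains 'n'.
"quell": No match (no 'n').
"wisp": No match (no 'n').
"fox": No match (no 'n').
"jungle": Match (has 'n').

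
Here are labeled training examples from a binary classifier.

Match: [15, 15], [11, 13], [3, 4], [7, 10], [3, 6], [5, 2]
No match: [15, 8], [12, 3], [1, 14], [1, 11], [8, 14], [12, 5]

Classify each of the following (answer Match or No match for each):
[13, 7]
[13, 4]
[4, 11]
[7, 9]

No match, No match, No match, Match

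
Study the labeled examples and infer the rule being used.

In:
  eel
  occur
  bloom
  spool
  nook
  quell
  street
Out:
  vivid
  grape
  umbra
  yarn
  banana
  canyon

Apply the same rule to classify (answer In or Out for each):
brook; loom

Rule: has a double letter. This holds for each 'In' example and fails for each 'Out' one.
brook → 'oo' doubled → In. loom → 'oo' doubled → In.

In, In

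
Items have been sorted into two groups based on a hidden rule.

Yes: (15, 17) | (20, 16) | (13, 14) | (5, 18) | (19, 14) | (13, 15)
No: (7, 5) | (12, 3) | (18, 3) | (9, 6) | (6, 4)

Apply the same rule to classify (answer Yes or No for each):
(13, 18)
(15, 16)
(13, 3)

A rule that fits every label: sum ≥ 23 — true of each 'Yes' example, false of each 'No' one.
(13, 18): Yes (13+18 = 31).
(15, 16): Yes (15+16 = 31).
(13, 3): No (13+3 = 16).

Yes, Yes, No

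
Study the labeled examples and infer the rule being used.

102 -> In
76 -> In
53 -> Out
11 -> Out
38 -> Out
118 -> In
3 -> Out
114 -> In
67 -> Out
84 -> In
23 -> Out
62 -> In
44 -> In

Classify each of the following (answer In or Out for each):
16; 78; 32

All 'In' examples share one property — even AND at least 44 — and every 'Out' example lacks it.
Out: 16, since 16 is even, 16 < 44.
In: 78, since 78 is even, 78 ≥ 44.
Out: 32, since 32 is even, 32 < 44.

Out, In, Out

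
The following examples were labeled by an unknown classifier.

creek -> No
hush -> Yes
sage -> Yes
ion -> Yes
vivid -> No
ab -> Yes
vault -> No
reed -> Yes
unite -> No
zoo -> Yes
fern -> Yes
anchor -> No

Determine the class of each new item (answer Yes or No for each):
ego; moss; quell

Yes, Yes, No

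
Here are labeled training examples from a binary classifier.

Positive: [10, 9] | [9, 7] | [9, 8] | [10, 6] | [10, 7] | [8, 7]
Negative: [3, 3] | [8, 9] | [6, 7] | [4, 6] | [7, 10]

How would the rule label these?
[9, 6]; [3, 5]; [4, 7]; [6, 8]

Positive, Negative, Negative, Negative

The common property of the 'Positive' items is: first > second. No 'Negative' item has it.
[9, 6]: 9 > 6 — satisfies this, so Positive. [3, 5]: 3 < 5 — fails the rule, so Negative. [4, 7]: 4 < 7 — fails the rule, so Negative. [6, 8]: 6 < 8 — fails the rule, so Negative.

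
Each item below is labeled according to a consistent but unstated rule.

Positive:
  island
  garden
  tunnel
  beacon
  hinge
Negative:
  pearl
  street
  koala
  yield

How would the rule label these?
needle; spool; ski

Positive, Negative, Negative

The rule appears to be: contains 'n'.
needle → has 'n' → Positive.
spool → no 'n' → Negative.
ski → no 'n' → Negative.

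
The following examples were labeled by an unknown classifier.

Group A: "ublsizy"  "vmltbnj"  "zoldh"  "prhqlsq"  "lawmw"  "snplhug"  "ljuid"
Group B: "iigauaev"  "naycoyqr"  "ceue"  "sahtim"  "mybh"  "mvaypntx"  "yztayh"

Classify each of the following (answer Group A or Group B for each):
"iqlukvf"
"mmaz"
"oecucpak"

The rule appears to be: odd length.
"iqlukvf": length 7 — qualifies, so Group A. "mmaz": length 4 — fails the rule, so Group B. "oecucpak": length 8 — fails the rule, so Group B.

Group A, Group B, Group B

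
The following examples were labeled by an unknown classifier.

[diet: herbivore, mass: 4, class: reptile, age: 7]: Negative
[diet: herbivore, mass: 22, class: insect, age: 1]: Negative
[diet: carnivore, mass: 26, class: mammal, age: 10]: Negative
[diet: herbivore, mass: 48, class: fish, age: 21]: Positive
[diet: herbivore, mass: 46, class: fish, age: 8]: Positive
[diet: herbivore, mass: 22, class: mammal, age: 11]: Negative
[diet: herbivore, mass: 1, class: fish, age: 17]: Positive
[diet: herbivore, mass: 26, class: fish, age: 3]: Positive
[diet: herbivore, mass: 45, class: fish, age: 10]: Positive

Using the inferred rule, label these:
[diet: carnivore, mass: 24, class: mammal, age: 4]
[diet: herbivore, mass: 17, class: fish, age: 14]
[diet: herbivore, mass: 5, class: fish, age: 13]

Negative, Positive, Positive

Comparing the two groups points to one rule — class is fish.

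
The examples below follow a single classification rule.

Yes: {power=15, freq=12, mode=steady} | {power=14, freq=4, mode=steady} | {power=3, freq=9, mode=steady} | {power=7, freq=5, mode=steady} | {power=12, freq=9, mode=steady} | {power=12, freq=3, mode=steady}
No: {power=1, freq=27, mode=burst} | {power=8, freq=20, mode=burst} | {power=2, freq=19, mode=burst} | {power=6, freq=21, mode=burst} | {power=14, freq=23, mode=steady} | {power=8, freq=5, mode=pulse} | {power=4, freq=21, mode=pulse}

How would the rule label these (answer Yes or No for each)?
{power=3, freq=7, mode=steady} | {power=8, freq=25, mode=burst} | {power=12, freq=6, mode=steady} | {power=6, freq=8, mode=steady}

Yes, No, Yes, Yes

'Yes' ⟺ mode is steady AND freq ≤ 12.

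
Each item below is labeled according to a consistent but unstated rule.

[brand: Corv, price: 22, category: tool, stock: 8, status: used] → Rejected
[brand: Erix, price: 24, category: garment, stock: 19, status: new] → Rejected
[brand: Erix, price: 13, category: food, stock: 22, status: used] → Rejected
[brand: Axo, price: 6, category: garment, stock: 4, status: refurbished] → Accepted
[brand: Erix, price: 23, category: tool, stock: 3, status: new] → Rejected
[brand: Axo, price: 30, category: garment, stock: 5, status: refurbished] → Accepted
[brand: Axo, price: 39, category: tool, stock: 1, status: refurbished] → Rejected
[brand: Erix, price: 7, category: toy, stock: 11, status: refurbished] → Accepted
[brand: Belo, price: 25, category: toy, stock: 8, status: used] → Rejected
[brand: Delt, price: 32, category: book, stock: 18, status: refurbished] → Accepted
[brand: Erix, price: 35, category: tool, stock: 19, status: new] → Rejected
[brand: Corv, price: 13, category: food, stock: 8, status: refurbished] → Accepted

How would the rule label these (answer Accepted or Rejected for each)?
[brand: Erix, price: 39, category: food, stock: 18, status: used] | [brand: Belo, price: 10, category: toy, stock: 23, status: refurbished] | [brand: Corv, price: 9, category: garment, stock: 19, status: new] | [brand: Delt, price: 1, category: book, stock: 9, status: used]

Rejected, Accepted, Rejected, Rejected

One predicate separates the groups cleanly: status is refurbished AND stock ≥ 3.
[brand: Erix, price: 39, category: food, stock: 18, status: used]: status is used, stock = 18 — does not pass, so Rejected.
[brand: Belo, price: 10, category: toy, stock: 23, status: refurbished]: status is refurbished, stock = 23 — passes, so Accepted.
[brand: Corv, price: 9, category: garment, stock: 19, status: new]: status is new, stock = 19 — does not pass, so Rejected.
[brand: Delt, price: 1, category: book, stock: 9, status: used]: status is used, stock = 9 — does not pass, so Rejected.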